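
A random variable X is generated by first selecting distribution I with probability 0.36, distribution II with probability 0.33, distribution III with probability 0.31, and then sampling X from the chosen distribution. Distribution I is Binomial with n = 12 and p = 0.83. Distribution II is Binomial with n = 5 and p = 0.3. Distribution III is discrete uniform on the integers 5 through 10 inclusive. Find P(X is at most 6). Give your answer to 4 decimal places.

Conditional on each component, P(X ≤ 6): I: 0.00875167; II: 1; III: 0.333333.
By total probability, P(X ≤ 6) = 0.36·0.00875167 + 0.33·1 + 0.31·0.333333 = 0.436484.

0.4365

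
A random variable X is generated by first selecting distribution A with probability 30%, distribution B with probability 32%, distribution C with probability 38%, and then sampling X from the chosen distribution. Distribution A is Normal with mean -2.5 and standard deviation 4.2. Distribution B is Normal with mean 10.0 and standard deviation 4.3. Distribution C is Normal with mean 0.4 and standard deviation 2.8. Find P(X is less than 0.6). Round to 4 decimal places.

0.4364

Conditional on each component, P(X < 0.6): A: 0.769772; B: 0.0144061; C: 0.528472.
By total probability, P(X < 0.6) = 0.3·0.769772 + 0.32·0.0144061 + 0.38·0.528472 = 0.436361.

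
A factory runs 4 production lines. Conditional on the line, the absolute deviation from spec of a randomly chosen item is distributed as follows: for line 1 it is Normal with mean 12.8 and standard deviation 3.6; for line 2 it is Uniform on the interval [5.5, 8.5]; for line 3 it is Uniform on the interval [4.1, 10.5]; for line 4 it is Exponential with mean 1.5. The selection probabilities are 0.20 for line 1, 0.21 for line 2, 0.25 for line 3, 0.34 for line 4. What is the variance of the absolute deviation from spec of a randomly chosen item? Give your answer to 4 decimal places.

21.0001

Per component, 1: μ=12.8, E[X²]=176.8; 2: μ=7, E[X²]=49.75; 3: μ=7.3, E[X²]=56.7033; 4: μ=1.5, E[X²]=4.5.
E[X] = 0.2·12.8 + 0.21·7 + 0.25·7.3 + 0.34·1.5 = 6.365.
E[X²] = 0.2·176.8 + 0.21·49.75 + 0.25·56.7033 + 0.34·4.5 = 61.5133.
Var(X) = E[X²] − (E[X])² = 61.5133 − 40.5132 = 21.0001.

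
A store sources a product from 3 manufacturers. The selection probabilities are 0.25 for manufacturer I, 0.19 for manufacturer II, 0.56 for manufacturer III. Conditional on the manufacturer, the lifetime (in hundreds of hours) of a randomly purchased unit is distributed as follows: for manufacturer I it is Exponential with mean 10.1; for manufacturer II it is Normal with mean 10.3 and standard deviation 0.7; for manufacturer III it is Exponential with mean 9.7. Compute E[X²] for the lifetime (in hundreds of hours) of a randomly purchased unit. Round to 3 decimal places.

For each component E[X²] = Var + (mean)², giving I: 204.02; II: 106.58; III: 188.18.
Overall E[X²] = 0.25·204.02 + 0.19·106.58 + 0.56·188.18 = 176.636.

176.636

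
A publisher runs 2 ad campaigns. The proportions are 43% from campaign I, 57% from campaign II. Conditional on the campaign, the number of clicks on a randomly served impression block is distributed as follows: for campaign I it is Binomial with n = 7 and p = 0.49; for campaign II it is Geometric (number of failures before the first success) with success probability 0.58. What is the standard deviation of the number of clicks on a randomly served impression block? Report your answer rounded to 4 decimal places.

Per component, I: μ=3.43, E[X²]=13.5142; II: μ=0.724138, E[X²]=1.77289.
E[X] = 0.43·3.43 + 0.57·0.724138 = 1.88766.
E[X²] = 0.43·13.5142 + 0.57·1.77289 = 6.82165.
Var(X) = E[X²] − (E[X])² = 6.82165 − 3.56326 = 3.2584.
SD(X) = √3.2584 = 1.8051.

1.8051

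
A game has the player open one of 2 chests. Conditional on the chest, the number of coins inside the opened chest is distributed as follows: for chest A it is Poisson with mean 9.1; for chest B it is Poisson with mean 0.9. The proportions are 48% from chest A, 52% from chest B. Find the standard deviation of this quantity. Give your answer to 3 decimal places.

Per component, A: μ=9.1, E[X²]=91.91; B: μ=0.9, E[X²]=1.71.
E[X] = 0.48·9.1 + 0.52·0.9 = 4.836.
E[X²] = 0.48·91.91 + 0.52·1.71 = 45.006.
Var(X) = E[X²] − (E[X])² = 45.006 − 23.3869 = 21.6191.
SD(X) = √21.6191 = 4.64963.

4.650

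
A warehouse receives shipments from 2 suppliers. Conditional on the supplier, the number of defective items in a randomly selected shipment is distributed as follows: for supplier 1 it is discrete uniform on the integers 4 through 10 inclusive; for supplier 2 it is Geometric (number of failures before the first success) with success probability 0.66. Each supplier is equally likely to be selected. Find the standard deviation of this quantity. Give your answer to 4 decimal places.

Per component, 1: μ=7, E[X²]=53; 2: μ=0.515152, E[X²]=1.04591.
E[X] = 0.5·7 + 0.5·0.515152 = 3.75758.
E[X²] = 0.5·53 + 0.5·1.04591 = 27.023.
Var(X) = E[X²] − (E[X])² = 27.023 − 14.1194 = 12.9036.
SD(X) = √12.9036 = 3.59216.

3.5922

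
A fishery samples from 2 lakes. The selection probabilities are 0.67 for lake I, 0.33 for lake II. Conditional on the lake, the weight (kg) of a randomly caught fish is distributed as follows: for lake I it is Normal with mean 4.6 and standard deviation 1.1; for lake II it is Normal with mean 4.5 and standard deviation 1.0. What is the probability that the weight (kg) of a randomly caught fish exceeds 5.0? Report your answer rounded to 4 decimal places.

0.3417

Conditional on each lake, P(X > 5.0): I: 0.358065; II: 0.308538.
By total probability, P(X > 5.0) = 0.67·0.358065 + 0.33·0.308538 = 0.341721.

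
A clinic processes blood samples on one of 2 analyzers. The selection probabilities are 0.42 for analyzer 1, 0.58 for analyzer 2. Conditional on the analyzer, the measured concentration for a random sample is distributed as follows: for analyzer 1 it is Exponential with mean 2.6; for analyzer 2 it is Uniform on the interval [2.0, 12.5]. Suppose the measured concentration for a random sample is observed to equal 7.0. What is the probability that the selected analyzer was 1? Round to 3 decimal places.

0.165

Likelihoods f(7.0 | ·): 1: 0.0260479; 2: 0.0952381.
Posterior ∝ prior × likelihood. Numerator for 1: 0.42·0.0260479 = 0.0109401.
Normalizing constant: 0.42·0.0260479 + 0.58·0.0952381 = 0.0661782.
P(1 | observation) = 0.0109401 / 0.0661782 = 0.165313.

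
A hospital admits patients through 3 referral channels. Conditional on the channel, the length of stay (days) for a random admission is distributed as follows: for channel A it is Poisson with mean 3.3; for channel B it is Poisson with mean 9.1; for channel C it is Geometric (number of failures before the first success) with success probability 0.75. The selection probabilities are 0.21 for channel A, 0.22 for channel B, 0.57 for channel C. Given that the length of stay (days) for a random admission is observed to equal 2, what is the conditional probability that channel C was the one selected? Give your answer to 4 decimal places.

0.3822

Likelihoods P(X=2 | ·): A: 0.200829; B: 0.00462352; C: 0.046875.
Posterior ∝ prior × likelihood. Numerator for C: 0.57·0.046875 = 0.0267187.
Normalizing constant: 0.21·0.200829 + 0.22·0.00462352 + 0.57·0.046875 = 0.06991.
P(C | observation) = 0.0267187 / 0.06991 = 0.382188.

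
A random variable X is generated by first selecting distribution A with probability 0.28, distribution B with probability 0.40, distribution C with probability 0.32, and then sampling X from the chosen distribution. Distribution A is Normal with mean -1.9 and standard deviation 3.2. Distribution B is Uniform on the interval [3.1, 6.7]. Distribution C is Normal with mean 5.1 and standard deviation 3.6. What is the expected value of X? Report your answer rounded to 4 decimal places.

3.0600

Component means — A: -1.9; B: 4.9; C: 5.1.
E[X] = 0.28·-1.9 + 0.4·4.9 + 0.32·5.1 = 3.06.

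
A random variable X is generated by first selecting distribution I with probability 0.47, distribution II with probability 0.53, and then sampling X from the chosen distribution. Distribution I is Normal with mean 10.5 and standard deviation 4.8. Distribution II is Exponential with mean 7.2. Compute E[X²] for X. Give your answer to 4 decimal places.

117.5967

For each component E[X²] = Var + (mean)², giving I: 133.29; II: 103.68.
Overall E[X²] = 0.47·133.29 + 0.53·103.68 = 117.597.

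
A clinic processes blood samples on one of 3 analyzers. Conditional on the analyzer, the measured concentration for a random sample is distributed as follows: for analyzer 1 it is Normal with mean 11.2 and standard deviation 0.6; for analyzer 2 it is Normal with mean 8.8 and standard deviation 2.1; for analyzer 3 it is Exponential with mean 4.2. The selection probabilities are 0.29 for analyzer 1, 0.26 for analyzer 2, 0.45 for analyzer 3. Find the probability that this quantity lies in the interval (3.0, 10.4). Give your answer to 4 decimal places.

Conditional on each analyzer, P(3.0 < X < 10.4): 1: 0.0912112; 2: 0.774068; 3: 0.405479.
By total probability, P(3.0 < X < 10.4) = 0.29·0.0912112 + 0.26·0.774068 + 0.45·0.405479 = 0.410174.

0.4102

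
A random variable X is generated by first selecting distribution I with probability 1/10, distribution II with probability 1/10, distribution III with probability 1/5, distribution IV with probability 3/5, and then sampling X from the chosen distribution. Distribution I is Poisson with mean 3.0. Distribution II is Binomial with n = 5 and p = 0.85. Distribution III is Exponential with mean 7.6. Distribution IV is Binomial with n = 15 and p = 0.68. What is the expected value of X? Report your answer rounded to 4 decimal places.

Component means — I: 3; II: 4.25; III: 7.6; IV: 10.2.
E[X] = 0.1·3 + 0.1·4.25 + 0.2·7.6 + 0.6·10.2 = 8.365.

8.3650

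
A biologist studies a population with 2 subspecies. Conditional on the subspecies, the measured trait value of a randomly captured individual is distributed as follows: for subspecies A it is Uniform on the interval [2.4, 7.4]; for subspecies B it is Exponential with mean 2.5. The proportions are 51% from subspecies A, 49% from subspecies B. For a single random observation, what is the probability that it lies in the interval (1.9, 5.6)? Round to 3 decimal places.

Conditional on each subspecies, P(1.9 < X < 5.6): A: 0.64; B: 0.361208.
By total probability, P(1.9 < X < 5.6) = 0.51·0.64 + 0.49·0.361208 = 0.503392.

0.503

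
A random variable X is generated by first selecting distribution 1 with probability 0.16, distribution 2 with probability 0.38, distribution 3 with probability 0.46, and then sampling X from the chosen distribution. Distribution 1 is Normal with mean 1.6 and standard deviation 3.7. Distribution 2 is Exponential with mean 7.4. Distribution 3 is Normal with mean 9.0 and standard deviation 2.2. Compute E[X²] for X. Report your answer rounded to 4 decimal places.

83.7040

For each component E[X²] = Var + (mean)², giving 1: 16.25; 2: 109.52; 3: 85.84.
Overall E[X²] = 0.16·16.25 + 0.38·109.52 + 0.46·85.84 = 83.704.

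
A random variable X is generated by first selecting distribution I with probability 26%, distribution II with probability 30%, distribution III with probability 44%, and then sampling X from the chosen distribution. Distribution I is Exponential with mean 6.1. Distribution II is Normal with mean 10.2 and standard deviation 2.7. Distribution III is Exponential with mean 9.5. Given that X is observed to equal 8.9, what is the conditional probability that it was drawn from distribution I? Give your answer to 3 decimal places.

0.147

Likelihoods f(8.9 | ·): I: 0.038109; II: 0.131585; III: 0.0412488.
Posterior ∝ prior × likelihood. Numerator for I: 0.26·0.038109 = 0.00990834.
Normalizing constant: 0.26·0.038109 + 0.3·0.131585 + 0.44·0.0412488 = 0.0675333.
P(I | observation) = 0.00990834 / 0.0675333 = 0.146718.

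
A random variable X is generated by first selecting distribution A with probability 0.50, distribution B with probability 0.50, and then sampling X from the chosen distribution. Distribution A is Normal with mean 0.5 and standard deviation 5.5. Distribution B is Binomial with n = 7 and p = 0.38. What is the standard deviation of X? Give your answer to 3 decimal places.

4.137

Per component, A: μ=0.5, E[X²]=30.5; B: μ=2.66, E[X²]=8.7248.
E[X] = 0.5·0.5 + 0.5·2.66 = 1.58.
E[X²] = 0.5·30.5 + 0.5·8.7248 = 19.6124.
Var(X) = E[X²] − (E[X])² = 19.6124 − 2.4964 = 17.116.
SD(X) = √17.116 = 4.13715.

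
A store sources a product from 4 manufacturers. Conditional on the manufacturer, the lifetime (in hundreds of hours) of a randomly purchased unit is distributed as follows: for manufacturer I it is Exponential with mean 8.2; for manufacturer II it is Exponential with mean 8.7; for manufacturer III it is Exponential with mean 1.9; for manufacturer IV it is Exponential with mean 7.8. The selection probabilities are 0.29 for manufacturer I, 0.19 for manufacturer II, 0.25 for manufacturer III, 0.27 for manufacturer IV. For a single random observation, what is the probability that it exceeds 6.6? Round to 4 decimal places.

Conditional on each manufacturer, P(X > 6.6): I: 0.447142; II: 0.468312; III: 0.0310026; IV: 0.429062.
By total probability, P(X > 6.6) = 0.29·0.447142 + 0.19·0.468312 + 0.25·0.0310026 + 0.27·0.429062 = 0.342248.

0.3422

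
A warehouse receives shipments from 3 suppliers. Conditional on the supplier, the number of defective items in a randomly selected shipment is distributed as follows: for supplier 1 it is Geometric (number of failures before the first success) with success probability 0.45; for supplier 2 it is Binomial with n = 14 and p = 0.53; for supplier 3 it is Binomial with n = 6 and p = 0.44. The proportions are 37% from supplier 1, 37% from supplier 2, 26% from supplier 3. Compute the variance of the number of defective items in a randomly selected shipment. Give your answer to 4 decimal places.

Per component, 1: μ=1.22222, E[X²]=4.20988; 2: μ=7.42, E[X²]=58.5438; 3: μ=2.64, E[X²]=8.448.
E[X] = 0.37·1.22222 + 0.37·7.42 + 0.26·2.64 = 3.88402.
E[X²] = 0.37·4.20988 + 0.37·58.5438 + 0.26·8.448 = 25.4153.
Var(X) = E[X²] − (E[X])² = 25.4153 − 15.0856 = 10.3297.

10.3297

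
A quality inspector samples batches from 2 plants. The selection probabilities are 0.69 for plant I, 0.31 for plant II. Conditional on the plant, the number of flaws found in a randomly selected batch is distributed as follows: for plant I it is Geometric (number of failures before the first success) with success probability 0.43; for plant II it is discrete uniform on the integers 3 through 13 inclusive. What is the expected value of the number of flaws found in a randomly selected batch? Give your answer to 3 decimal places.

3.395

Component means — I: 1.32558; II: 8.
E[X] = 0.69·1.32558 + 0.31·8 = 3.39465.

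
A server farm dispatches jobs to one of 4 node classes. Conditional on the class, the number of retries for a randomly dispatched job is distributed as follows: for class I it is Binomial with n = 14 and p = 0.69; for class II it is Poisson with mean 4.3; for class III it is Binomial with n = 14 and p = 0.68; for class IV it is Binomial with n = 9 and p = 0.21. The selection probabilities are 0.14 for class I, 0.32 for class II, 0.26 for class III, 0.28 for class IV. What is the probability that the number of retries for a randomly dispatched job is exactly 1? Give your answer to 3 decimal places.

0.099

Conditional on each class, P(X = 1): I: 2.35873e-06; II: 0.0583448; III: 3.51226e-06; IV: 0.286734.
By total probability, P(X = 1) = 0.14·2.35873e-06 + 0.32·0.0583448 + 0.26·3.51226e-06 + 0.28·0.286734 = 0.098957.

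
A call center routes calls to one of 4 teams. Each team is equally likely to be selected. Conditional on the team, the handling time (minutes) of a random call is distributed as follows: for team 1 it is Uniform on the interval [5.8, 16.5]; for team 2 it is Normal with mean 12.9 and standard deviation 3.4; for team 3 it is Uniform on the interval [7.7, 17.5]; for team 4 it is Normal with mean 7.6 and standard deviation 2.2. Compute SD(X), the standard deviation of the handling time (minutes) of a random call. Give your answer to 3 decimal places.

Per component, 1: μ=11.15, E[X²]=133.863; 2: μ=12.9, E[X²]=177.97; 3: μ=12.6, E[X²]=166.763; 4: μ=7.6, E[X²]=62.6.
E[X] = 0.25·11.15 + 0.25·12.9 + 0.25·12.6 + 0.25·7.6 = 11.0625.
E[X²] = 0.25·133.863 + 0.25·177.97 + 0.25·166.763 + 0.25·62.6 = 135.299.
Var(X) = E[X²] − (E[X])² = 135.299 − 122.379 = 12.9203.
SD(X) = √12.9203 = 3.59448.

3.594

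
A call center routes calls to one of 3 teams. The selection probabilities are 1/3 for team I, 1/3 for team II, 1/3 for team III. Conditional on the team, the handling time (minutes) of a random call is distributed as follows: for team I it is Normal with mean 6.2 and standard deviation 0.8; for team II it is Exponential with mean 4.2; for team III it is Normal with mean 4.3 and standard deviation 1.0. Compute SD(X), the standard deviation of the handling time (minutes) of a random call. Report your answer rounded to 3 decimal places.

Per component, I: μ=6.2, E[X²]=39.08; II: μ=4.2, E[X²]=35.28; III: μ=4.3, E[X²]=19.49.
E[X] = 0.333333·6.2 + 0.333333·4.2 + 0.333333·4.3 = 4.9.
E[X²] = 0.333333·39.08 + 0.333333·35.28 + 0.333333·19.49 = 31.2833.
Var(X) = E[X²] − (E[X])² = 31.2833 − 24.01 = 7.27333.
SD(X) = √7.27333 = 2.69691.

2.697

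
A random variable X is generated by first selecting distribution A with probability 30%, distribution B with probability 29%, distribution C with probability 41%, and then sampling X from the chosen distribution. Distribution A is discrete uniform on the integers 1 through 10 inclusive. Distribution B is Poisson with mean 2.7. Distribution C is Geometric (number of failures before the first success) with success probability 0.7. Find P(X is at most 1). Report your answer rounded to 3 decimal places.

0.475

Conditional on each component, P(X ≤ 1): A: 0.1; B: 0.24866; C: 0.91.
By total probability, P(X ≤ 1) = 0.3·0.1 + 0.29·0.24866 + 0.41·0.91 = 0.475212.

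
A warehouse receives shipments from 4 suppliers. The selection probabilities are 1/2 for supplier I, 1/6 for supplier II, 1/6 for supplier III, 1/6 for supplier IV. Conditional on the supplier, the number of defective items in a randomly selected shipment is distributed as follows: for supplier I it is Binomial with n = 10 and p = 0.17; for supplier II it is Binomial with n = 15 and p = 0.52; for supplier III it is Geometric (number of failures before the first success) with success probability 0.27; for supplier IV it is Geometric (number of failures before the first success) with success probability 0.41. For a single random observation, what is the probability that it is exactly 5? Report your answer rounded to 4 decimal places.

Conditional on each supplier, P(X = 5): I: 0.014094; II: 0.0741284; III: 0.0559729; IV: 0.0293119.
By total probability, P(X = 5) = 0.5·0.014094 + 0.166667·0.0741284 + 0.166667·0.0559729 + 0.166667·0.0293119 = 0.0336159.

0.0336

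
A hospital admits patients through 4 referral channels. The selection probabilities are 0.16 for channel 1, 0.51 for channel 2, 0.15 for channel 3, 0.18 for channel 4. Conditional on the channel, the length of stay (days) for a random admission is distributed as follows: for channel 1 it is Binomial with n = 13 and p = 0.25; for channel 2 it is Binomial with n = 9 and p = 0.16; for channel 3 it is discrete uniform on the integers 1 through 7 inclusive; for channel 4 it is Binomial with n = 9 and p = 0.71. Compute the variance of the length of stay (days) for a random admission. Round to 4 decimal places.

Per component, 1: μ=3.25, E[X²]=13; 2: μ=1.44, E[X²]=3.2832; 3: μ=4, E[X²]=20; 4: μ=6.39, E[X²]=42.6852.
E[X] = 0.16·3.25 + 0.51·1.44 + 0.15·4 + 0.18·6.39 = 3.0046.
E[X²] = 0.16·13 + 0.51·3.2832 + 0.15·20 + 0.18·42.6852 = 14.4378.
Var(X) = E[X²] − (E[X])² = 14.4378 − 9.02762 = 5.41015.

5.4101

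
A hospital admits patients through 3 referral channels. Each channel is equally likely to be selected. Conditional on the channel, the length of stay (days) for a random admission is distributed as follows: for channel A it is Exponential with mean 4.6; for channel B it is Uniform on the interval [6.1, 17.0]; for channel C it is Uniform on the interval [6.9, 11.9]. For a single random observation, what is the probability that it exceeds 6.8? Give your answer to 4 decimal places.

Conditional on each channel, P(X > 6.8): A: 0.228034; B: 0.93578; C: 1.
By total probability, P(X > 6.8) = 0.333333·0.228034 + 0.333333·0.93578 + 0.333333·1 = 0.721271.

0.7213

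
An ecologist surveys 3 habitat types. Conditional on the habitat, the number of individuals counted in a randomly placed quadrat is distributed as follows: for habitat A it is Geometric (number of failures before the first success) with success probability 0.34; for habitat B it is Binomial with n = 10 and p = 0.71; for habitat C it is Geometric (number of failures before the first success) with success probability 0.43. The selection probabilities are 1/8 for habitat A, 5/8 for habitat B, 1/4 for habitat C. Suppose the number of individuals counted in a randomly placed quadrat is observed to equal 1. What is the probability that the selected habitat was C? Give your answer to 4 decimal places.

Likelihoods P(X=1 | ·): A: 0.2244; B: 0.000103001; C: 0.2451.
Posterior ∝ prior × likelihood. Numerator for C: 0.25·0.2451 = 0.061275.
Normalizing constant: 0.125·0.2244 + 0.625·0.000103001 + 0.25·0.2451 = 0.0893894.
P(C | observation) = 0.061275 / 0.0893894 = 0.685484.

0.6855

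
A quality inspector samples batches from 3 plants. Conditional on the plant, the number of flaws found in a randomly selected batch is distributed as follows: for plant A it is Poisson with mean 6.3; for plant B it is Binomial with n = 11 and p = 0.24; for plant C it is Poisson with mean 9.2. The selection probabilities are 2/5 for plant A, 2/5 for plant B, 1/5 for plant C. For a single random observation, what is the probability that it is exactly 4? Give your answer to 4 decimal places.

Conditional on each plant, P(X = 4): A: 0.12053; B: 0.160344; C: 0.03016.
By total probability, P(X = 4) = 0.4·0.12053 + 0.4·0.160344 + 0.2·0.03016 = 0.118382.

0.1184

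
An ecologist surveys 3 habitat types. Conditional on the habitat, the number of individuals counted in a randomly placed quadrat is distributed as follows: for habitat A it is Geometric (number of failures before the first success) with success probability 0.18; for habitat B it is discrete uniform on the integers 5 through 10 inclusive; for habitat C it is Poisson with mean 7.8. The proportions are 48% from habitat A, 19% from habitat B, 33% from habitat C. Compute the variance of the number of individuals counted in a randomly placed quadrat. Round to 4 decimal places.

17.7400

Per component, A: μ=4.55556, E[X²]=46.0617; B: μ=7.5, E[X²]=59.1667; C: μ=7.8, E[X²]=68.64.
E[X] = 0.48·4.55556 + 0.19·7.5 + 0.33·7.8 = 6.18567.
E[X²] = 0.48·46.0617 + 0.19·59.1667 + 0.33·68.64 = 56.0025.
Var(X) = E[X²] − (E[X])² = 56.0025 − 38.2625 = 17.74.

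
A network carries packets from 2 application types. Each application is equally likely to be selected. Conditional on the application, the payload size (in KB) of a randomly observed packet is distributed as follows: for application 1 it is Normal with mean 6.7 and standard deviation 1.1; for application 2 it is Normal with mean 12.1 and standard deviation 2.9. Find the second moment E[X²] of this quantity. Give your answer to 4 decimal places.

100.4600

For each component E[X²] = Var + (mean)², giving 1: 46.1; 2: 154.82.
Overall E[X²] = 0.5·46.1 + 0.5·154.82 = 100.46.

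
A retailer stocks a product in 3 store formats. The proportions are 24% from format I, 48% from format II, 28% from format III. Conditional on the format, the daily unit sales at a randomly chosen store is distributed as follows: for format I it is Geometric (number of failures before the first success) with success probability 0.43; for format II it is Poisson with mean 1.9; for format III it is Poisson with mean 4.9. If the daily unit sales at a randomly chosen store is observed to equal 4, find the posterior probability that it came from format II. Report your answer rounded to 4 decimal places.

Likelihoods P(X=4 | ·): I: 0.0453908; II: 0.0812164; III: 0.178867.
Posterior ∝ prior × likelihood. Numerator for II: 0.48·0.0812164 = 0.0389839.
Normalizing constant: 0.24·0.0453908 + 0.48·0.0812164 + 0.28·0.178867 = 0.0999604.
P(II | observation) = 0.0389839 / 0.0999604 = 0.389993.

0.3900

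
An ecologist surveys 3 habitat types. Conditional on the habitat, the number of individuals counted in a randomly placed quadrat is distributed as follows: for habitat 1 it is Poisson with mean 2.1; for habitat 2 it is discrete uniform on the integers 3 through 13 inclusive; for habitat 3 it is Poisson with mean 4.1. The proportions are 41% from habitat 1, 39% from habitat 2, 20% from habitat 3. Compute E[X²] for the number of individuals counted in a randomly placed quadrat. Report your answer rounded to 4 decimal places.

35.7111

For each component E[X²] = Var + (mean)², giving 1: 6.51; 2: 74; 3: 20.91.
Overall E[X²] = 0.41·6.51 + 0.39·74 + 0.2·20.91 = 35.7111.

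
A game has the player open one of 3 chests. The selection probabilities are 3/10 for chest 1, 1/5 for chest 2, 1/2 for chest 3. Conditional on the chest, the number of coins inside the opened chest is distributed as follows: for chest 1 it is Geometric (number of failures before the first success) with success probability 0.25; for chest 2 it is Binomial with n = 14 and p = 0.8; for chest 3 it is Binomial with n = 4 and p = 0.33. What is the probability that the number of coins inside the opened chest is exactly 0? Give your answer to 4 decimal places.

0.1758

Conditional on each chest, P(X = 0): 1: 0.25; 2: 1.6384e-10; 3: 0.201511.
By total probability, P(X = 0) = 0.3·0.25 + 0.2·1.6384e-10 + 0.5·0.201511 = 0.175756.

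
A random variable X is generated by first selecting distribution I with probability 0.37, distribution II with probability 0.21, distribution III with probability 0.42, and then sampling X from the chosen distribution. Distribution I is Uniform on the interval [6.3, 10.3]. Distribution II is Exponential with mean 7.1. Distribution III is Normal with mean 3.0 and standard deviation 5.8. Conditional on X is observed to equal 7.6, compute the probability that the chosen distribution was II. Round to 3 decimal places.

Likelihoods f(7.6 | ·): I: 0.25; II: 0.0482906; III: 0.050222.
Posterior ∝ prior × likelihood. Numerator for II: 0.21·0.0482906 = 0.010141.
Normalizing constant: 0.37·0.25 + 0.21·0.0482906 + 0.42·0.050222 = 0.123734.
P(II | observation) = 0.010141 / 0.123734 = 0.0819582.

0.082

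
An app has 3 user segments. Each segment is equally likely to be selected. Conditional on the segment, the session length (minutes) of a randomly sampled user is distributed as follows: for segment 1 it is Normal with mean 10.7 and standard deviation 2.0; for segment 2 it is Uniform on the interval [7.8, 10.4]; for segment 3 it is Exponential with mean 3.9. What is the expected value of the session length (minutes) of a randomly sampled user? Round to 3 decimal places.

7.900

Component means — 1: 10.7; 2: 9.1; 3: 3.9.
E[X] = 0.333333·10.7 + 0.333333·9.1 + 0.333333·3.9 = 7.9.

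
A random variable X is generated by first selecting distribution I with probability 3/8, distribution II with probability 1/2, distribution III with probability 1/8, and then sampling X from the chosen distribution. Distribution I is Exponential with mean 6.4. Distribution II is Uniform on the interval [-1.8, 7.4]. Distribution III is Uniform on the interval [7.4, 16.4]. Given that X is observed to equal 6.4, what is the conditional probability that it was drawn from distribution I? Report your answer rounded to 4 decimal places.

Likelihoods f(6.4 | ·): I: 0.0574812; II: 0.108696; III: 0.
Posterior ∝ prior × likelihood. Numerator for I: 0.375·0.0574812 = 0.0215554.
Normalizing constant: 0.375·0.0574812 + 0.5·0.108696 + 0.125·0 = 0.0759033.
P(I | observation) = 0.0215554 / 0.0759033 = 0.283986.

0.2840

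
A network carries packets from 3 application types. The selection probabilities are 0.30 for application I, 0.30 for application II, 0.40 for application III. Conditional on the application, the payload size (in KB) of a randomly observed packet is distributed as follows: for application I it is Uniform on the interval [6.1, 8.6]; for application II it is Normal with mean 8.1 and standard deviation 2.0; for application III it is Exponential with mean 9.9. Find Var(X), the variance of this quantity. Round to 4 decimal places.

Per component, I: μ=7.35, E[X²]=54.5433; II: μ=8.1, E[X²]=69.61; III: μ=9.9, E[X²]=196.02.
E[X] = 0.3·7.35 + 0.3·8.1 + 0.4·9.9 = 8.595.
E[X²] = 0.3·54.5433 + 0.3·69.61 + 0.4·196.02 = 115.654.
Var(X) = E[X²] − (E[X])² = 115.654 − 73.874 = 41.78.

41.7800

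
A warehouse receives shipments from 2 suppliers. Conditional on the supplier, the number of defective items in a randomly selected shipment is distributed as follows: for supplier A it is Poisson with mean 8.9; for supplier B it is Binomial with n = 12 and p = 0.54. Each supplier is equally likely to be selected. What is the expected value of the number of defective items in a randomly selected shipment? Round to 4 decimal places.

Component means — A: 8.9; B: 6.48.
E[X] = 0.5·8.9 + 0.5·6.48 = 7.69.

7.6900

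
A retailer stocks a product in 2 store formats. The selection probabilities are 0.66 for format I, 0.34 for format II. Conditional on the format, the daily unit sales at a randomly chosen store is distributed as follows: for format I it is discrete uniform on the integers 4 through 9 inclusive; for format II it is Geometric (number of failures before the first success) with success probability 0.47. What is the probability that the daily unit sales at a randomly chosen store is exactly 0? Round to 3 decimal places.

Conditional on each format, P(X = 0): I: 0; II: 0.47.
By total probability, P(X = 0) = 0.66·0 + 0.34·0.47 = 0.1598.

0.160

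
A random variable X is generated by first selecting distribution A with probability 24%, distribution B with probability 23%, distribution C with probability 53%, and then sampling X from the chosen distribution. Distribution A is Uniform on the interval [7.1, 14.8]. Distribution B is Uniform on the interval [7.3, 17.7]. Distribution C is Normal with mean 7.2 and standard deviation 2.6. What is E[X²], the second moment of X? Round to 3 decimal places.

For each component E[X²] = Var + (mean)², giving A: 124.843; B: 165.263; C: 58.6.
Overall E[X²] = 0.24·124.843 + 0.23·165.263 + 0.53·58.6 = 99.031.

99.031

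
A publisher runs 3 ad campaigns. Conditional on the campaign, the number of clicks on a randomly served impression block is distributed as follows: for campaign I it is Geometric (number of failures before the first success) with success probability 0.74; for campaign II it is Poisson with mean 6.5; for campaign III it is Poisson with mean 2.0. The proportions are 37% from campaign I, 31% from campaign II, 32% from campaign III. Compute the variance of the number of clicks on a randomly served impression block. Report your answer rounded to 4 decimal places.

Per component, I: μ=0.351351, E[X²]=0.598247; II: μ=6.5, E[X²]=48.75; III: μ=2, E[X²]=6.
E[X] = 0.37·0.351351 + 0.31·6.5 + 0.32·2 = 2.785.
E[X²] = 0.37·0.598247 + 0.31·48.75 + 0.32·6 = 17.2539.
Var(X) = E[X²] − (E[X])² = 17.2539 − 7.75623 = 9.49763.

9.4976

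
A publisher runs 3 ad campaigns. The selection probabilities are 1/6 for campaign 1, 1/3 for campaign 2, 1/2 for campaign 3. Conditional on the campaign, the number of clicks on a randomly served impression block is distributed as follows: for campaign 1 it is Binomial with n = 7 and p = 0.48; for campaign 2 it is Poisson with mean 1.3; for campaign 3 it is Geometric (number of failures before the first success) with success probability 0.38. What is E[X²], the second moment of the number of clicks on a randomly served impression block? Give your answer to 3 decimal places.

6.647

For each component E[X²] = Var + (mean)², giving 1: 13.0368; 2: 2.99; 3: 6.95568.
Overall E[X²] = 0.166667·13.0368 + 0.333333·2.99 + 0.5·6.95568 = 6.64731.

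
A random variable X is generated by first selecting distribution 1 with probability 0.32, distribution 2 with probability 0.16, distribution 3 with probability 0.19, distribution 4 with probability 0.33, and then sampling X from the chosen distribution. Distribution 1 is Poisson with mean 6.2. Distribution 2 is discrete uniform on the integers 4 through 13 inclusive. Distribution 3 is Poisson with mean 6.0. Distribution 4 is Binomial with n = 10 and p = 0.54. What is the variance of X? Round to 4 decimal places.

6.3246

Per component, 1: μ=6.2, E[X²]=44.64; 2: μ=8.5, E[X²]=80.5; 3: μ=6, E[X²]=42; 4: μ=5.4, E[X²]=31.644.
E[X] = 0.32·6.2 + 0.16·8.5 + 0.19·6 + 0.33·5.4 = 6.266.
E[X²] = 0.32·44.64 + 0.16·80.5 + 0.19·42 + 0.33·31.644 = 45.5873.
Var(X) = E[X²] − (E[X])² = 45.5873 − 39.2628 = 6.32456.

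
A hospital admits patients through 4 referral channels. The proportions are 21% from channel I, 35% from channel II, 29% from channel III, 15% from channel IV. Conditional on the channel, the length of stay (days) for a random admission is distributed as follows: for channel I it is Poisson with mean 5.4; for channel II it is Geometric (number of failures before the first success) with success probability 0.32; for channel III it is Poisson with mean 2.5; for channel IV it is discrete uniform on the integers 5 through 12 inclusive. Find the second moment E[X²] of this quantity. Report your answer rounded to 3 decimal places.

For each component E[X²] = Var + (mean)², giving I: 34.56; II: 11.1562; III: 8.75; IV: 77.5.
Overall E[X²] = 0.21·34.56 + 0.35·11.1562 + 0.29·8.75 + 0.15·77.5 = 25.3248.

25.325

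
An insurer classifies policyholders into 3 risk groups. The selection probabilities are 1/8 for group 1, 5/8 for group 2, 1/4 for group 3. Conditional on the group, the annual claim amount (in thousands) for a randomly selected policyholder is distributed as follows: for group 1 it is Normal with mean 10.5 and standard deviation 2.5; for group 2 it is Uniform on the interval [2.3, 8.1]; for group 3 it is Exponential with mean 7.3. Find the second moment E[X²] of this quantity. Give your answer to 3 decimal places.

For each component E[X²] = Var + (mean)², giving 1: 116.5; 2: 29.8433; 3: 106.58.
Overall E[X²] = 0.125·116.5 + 0.625·29.8433 + 0.25·106.58 = 59.8596.

59.860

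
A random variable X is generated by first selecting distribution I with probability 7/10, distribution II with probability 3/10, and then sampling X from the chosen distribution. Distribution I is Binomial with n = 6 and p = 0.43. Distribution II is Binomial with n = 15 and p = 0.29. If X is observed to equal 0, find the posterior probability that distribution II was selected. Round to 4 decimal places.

Likelihoods P(X=0 | ·): I: 0.0342964; II: 0.00587321.
Posterior ∝ prior × likelihood. Numerator for II: 0.3·0.00587321 = 0.00176196.
Normalizing constant: 0.7·0.0342964 + 0.3·0.00587321 = 0.0257695.
P(II | observation) = 0.00176196 / 0.0257695 = 0.068374.

0.0684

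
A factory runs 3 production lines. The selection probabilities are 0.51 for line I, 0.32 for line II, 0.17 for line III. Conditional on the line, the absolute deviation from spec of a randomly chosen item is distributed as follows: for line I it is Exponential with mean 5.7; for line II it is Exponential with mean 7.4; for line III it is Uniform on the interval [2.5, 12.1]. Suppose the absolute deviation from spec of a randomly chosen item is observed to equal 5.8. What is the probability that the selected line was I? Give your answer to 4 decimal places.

0.4634

Likelihoods f(5.8 | ·): I: 0.0634178; II: 0.0617128; III: 0.104167.
Posterior ∝ prior × likelihood. Numerator for I: 0.51·0.0634178 = 0.0323431.
Normalizing constant: 0.51·0.0634178 + 0.32·0.0617128 + 0.17·0.104167 = 0.0697995.
P(I | observation) = 0.0323431 / 0.0697995 = 0.463371.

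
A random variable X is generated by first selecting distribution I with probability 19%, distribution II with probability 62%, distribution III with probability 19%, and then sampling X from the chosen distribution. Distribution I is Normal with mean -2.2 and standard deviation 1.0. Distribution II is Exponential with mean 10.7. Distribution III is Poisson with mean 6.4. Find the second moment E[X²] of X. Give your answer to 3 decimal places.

For each component E[X²] = Var + (mean)², giving I: 5.84; II: 228.98; III: 47.36.
Overall E[X²] = 0.19·5.84 + 0.62·228.98 + 0.19·47.36 = 152.076.

152.076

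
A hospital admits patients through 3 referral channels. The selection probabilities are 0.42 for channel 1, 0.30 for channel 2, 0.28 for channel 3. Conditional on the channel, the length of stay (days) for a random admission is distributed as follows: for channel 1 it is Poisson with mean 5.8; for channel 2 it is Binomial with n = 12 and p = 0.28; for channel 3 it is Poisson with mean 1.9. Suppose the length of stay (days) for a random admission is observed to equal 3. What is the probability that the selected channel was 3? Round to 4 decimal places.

0.2909

Likelihoods P(X=3 | ·): 1: 0.098452; 2: 0.251125; 3: 0.170982.
Posterior ∝ prior × likelihood. Numerator for 3: 0.28·0.170982 = 0.0478749.
Normalizing constant: 0.42·0.098452 + 0.3·0.251125 + 0.28·0.170982 = 0.164562.
P(3 | observation) = 0.0478749 / 0.164562 = 0.290923.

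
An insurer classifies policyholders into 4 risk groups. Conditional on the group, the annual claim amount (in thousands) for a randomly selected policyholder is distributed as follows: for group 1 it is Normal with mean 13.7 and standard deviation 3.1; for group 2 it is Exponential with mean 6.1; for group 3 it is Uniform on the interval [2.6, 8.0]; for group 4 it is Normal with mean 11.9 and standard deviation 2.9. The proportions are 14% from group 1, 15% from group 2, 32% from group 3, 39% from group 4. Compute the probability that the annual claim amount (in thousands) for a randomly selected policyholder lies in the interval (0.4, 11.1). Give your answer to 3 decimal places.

Conditional on each group, P(0.4 < X < 11.1): 1: 0.200807; 2: 0.774451; 3: 1; 4: 0.39129.
By total probability, P(0.4 < X < 11.1) = 0.14·0.200807 + 0.15·0.774451 + 0.32·1 + 0.39·0.39129 = 0.616884.

0.617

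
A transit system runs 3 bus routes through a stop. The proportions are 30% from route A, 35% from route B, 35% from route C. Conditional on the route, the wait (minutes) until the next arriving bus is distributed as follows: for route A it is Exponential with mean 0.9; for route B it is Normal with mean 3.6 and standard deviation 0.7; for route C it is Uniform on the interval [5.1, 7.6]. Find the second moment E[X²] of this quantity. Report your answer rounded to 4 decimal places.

19.4887

For each component E[X²] = Var + (mean)², giving A: 1.62; B: 13.45; C: 40.8433.
Overall E[X²] = 0.3·1.62 + 0.35·13.45 + 0.35·40.8433 = 19.4887.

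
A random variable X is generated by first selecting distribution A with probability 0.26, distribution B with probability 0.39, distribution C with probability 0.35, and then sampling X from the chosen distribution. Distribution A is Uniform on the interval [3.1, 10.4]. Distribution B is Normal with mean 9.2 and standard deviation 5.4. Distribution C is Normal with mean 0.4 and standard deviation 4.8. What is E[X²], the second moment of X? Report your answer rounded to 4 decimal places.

For each component E[X²] = Var + (mean)², giving A: 50.0033; B: 113.8; C: 23.2.
Overall E[X²] = 0.26·50.0033 + 0.39·113.8 + 0.35·23.2 = 65.5029.

65.5029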